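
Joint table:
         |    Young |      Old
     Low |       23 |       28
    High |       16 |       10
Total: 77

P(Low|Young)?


P(Low|Young) = 23/(23+16) = 23/39

P = 23/39 ≈ 58.97%


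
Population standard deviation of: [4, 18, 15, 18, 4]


Mean = 59/5
  (4-59/5)²=1521/25
  (18-59/5)²=961/25
  (15-59/5)²=256/25
  (18-59/5)²=961/25
  (4-59/5)²=1521/25
Σ(x-μ)² = 1044/5
σ² = (1044/5)/5 = 1044/25

σ = √(1044/25) ≈ 6.4622


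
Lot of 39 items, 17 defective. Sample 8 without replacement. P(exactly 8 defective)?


Hypergeometric: C(17,8)×C(22,0)/C(39,8)
= 24310×1/61523748 = 5/12654

P(X=8) = 5/12654 ≈ 0.04%


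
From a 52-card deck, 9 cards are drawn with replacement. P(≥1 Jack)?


P(not a Jack) = 48/52 = 12/13
P(none in 9 draws) = (12/13)^9 = 5159780352/10604499373
P(≥1 Jack) = 1 - 5159780352/10604499373 = 5444719021/10604499373

P = 5444719021/10604499373 ≈ 51.34%


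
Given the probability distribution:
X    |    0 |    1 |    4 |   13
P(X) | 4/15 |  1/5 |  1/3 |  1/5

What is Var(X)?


E[X] = 62/15
E[X²] = 118/3
Var(X) = E[X²] - (E[X])² = 118/3 - 3844/225 = 5006/225

Var(X) = 5006/225 ≈ 22.2489


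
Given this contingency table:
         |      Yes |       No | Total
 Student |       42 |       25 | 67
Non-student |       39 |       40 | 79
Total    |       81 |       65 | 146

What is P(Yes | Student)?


P(Yes | Student) = 42/(42+25) = 42/67

P(Yes|Student) = 42/67 ≈ 62.69%


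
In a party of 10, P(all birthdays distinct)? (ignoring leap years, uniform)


P(all different) = Π(365-i)/365 for i=0..9
= (365/365)×(364/365)×...×(356/365)
= 0.883052

P ≈ 0.8831 ≈ 88.31%


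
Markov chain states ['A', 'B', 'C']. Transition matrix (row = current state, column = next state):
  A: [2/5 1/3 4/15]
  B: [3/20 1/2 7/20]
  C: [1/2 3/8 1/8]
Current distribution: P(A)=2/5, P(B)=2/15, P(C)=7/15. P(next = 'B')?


P(next=B) = Σᵢ P(now=i)×P(i→B)
= 2/5×1/3 + 2/15×1/2 + 7/15×3/8
= 2/15 + 1/15 + 7/40 = 3/8

P = 3/8 ≈ 0.3750


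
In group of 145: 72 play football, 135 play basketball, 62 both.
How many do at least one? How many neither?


|A∪B| = 72+135-62 = 145
Neither = 145-145 = 0

At least one: 145; Neither: 0


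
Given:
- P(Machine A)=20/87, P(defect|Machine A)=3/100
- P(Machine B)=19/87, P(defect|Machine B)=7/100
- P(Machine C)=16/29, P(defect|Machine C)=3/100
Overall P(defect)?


P(B) = Σ P(B|Aᵢ)×P(Aᵢ)
  3/100×20/87 = 1/145
  7/100×19/87 = 133/8700
  3/100×16/29 = 12/725
Sum = 337/8700

P(defect) = 337/8700 ≈ 3.87%


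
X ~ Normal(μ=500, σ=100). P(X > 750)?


z = (750-500)/100 = 2.5
P(X > 750) = 1 - P(Z ≤ 2.5) = 1 - 0.9938 = 0.0062

P(X > 750) ≈ 0.0062


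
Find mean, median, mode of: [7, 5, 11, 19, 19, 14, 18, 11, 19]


Sorted: [5, 7, 11, 11, 14, 18, 19, 19, 19]
Mean = 123/9 = 41/3
Median = 14
Freq: {7: 1, 5: 1, 11: 2, 19: 3, 14: 1, 18: 1}
Mode: [19]

Mean=41/3, Median=14, Mode=19


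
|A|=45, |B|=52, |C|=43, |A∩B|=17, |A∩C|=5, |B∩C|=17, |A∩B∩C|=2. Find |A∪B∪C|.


|A∪B∪C| = 45+52+43-17-5-17+2 = 103

|A∪B∪C| = 103


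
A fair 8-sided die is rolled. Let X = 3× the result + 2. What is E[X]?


E[die] = (1+8)/2 = 9/2
E[X] = 3×9/2 + 2 = 31/2

E[X] = 31/2


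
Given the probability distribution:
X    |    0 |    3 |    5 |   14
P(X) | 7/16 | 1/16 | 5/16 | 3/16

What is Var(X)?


E[X] = 35/8
E[X²] = 361/8
Var(X) = E[X²] - (E[X])² = 361/8 - 1225/64 = 1663/64

Var(X) = 1663/64 ≈ 25.9844


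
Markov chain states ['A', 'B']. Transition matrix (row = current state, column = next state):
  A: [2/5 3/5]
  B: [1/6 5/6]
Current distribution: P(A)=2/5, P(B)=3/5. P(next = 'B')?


P(next=B) = Σᵢ P(now=i)×P(i→B)
= 2/5×3/5 + 3/5×5/6
= 6/25 + 1/2 = 37/50

P = 37/50 ≈ 0.7400


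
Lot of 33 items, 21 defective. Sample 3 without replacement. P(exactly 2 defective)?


Hypergeometric: C(21,2)×C(12,1)/C(33,3)
= 210×12/5456 = 315/682

P(X=2) = 315/682 ≈ 46.19%


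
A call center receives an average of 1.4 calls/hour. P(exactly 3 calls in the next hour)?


Poisson(λ=1.4): P(X=3) = e^(-λ)×λ^k/k!
= e^(-1.4) × 1.4^3 / 3!
≈ 0.2465969639 × 2.744 / 6 ≈ 0.112777

P(X=3) ≈ 0.112777 ≈ 11.28%


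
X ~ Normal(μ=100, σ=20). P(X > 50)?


z = (50-100)/20 = -2.5
P(X > 50) = 1 - P(Z ≤ -2.5) = 1 - 0.0062 = 0.9938

P(X > 50) ≈ 0.9938


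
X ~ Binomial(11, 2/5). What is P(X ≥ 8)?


P(X ≥ 8) = Σ P(X=i) for i=8..11
P(X=8) = 228096/9765625
P(X=9) = 50688/9765625
P(X=10) = 33792/48828125
P(X=11) = 2048/48828125
Sum = 285952/9765625

P(X ≥ 8) = 285952/9765625 ≈ 2.93%


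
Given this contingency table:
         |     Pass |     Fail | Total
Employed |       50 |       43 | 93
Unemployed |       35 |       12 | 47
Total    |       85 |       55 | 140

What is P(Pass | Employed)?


P(Pass | Employed) = 50/(50+43) = 50/93

P(Pass|Employed) = 50/93 ≈ 53.76%


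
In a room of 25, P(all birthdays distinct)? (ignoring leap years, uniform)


P(all different) = Π(365-i)/365 for i=0..24
= (365/365)×(364/365)×...×(341/365)
= 0.431300

P ≈ 0.4313 ≈ 43.13%


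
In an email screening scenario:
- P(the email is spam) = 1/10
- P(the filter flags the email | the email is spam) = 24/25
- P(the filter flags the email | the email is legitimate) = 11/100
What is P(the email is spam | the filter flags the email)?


Using Bayes' theorem:
P(A|B) = P(B|A)·P(A) / P(B)

P(the filter flags the email) = 24/25 × 1/10 + 11/100 × 9/10
= 12/125 + 99/1000 = 39/200

P(the email is spam|the filter flags the email) = (12/125) / (39/200) = 32/65

P(the email is spam|the filter flags the email) = 32/65 ≈ 49.23%


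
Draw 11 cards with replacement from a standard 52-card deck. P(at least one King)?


P(not a King) = 48/52 = 12/13
P(none in 11 draws) = (12/13)^11 = 743008370688/1792160394037
P(≥1 King) = 1 - 743008370688/1792160394037 = 1049152023349/1792160394037

P = 1049152023349/1792160394037 ≈ 58.54%


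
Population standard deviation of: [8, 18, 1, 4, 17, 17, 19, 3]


Mean = 87/8
  (8-87/8)²=529/64
  (18-87/8)²=3249/64
  (1-87/8)²=6241/64
  (4-87/8)²=3025/64
  (17-87/8)²=2401/64
  (17-87/8)²=2401/64
  (19-87/8)²=4225/64
  (3-87/8)²=3969/64
Σ(x-μ)² = 3255/8
σ² = (3255/8)/8 = 3255/64

σ = √(3255/64) ≈ 7.1316


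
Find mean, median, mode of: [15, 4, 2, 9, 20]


Sorted: [2, 4, 9, 15, 20]
Mean = 50/5 = 10
Median = 9
Freq: {15: 1, 4: 1, 2: 1, 9: 1, 20: 1}
Mode: No mode

Mean=10, Median=9, Mode=No mode


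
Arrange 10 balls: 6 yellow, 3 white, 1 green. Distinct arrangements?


10!/(6!×3!×1!) = 840

840


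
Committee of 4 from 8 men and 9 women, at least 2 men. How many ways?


Count by #men:
  2M,2W: C(8,2)×C(9,2)=1008
  3M,1W: C(8,3)×C(9,1)=504
  4M,0W: C(8,4)×C(9,0)=70
Total = 1582

1582


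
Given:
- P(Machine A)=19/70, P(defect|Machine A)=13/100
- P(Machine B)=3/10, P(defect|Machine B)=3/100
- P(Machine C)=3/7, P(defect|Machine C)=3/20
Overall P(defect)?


P(B) = Σ P(B|Aᵢ)×P(Aᵢ)
  13/100×19/70 = 247/7000
  3/100×3/10 = 9/1000
  3/20×3/7 = 9/140
Sum = 19/175

P(defect) = 19/175 ≈ 10.86%


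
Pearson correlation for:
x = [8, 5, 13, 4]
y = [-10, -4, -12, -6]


n=4, Σx=30, Σy=-32, Σxy=-280, Σx²=274, Σy²=296
r = (4×(-280) - 30×(-32))/√((4×274 - 30²)(4×296 - (-32)²))
= -160/√(196×160) = -160/√31360 ≈ -160/177.0875 ≈ -0.9035

r ≈ -0.9035


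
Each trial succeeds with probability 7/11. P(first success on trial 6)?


Geometric: P(X=6) = (1-p)^(k-1)×p = (4/11)^5×7/11 = 7168/1771561

P(X=6) = 7168/1771561 ≈ 0.40%


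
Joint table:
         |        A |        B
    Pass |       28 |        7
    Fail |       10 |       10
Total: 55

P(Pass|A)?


P(Pass|A) = 28/(28+10) = 28/38 = 14/19

P = 14/19 ≈ 73.68%


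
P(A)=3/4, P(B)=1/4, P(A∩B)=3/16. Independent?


P(A)×P(B) = 3/16
P(A∩B) = 3/16
Equal ✓ → Independent

Yes, independent


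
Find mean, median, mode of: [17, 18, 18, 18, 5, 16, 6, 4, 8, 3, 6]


Sorted: [3, 4, 5, 6, 6, 8, 16, 17, 18, 18, 18]
Mean = 119/11
Median = 8
Freq: {17: 1, 18: 3, 5: 1, 16: 1, 6: 2, 4: 1, 8: 1, 3: 1}
Mode: [18]

Mean=119/11, Median=8, Mode=18


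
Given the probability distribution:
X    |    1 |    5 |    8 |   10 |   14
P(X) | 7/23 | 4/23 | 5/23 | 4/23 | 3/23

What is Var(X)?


E[X] = 149/23
E[X²] = 1415/23
Var(X) = E[X²] - (E[X])² = 1415/23 - 22201/529 = 10344/529

Var(X) = 10344/529 ≈ 19.5539


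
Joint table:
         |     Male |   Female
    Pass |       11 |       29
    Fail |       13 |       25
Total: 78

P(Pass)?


P(Pass) = (11+29)/78 = 40/78 = 20/39

P(Pass) = 20/39 ≈ 51.28%


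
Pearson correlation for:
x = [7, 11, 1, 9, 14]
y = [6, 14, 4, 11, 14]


n=5, Σx=42, Σy=49, Σxy=495, Σx²=448, Σy²=565
r = (5×495 - 42×49)/√((5×448 - 42²)(5×565 - 49²))
= 417/√(476×424) = 417/√201824 ≈ 417/449.2483 ≈ 0.9282

r ≈ 0.9282


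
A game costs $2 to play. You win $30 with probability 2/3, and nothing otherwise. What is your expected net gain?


E[gain] = (30-2)×2/3 + (-2)×1/3
= 56/3 - 2/3 = 18

Expected net gain = $18 ≈ $18.00


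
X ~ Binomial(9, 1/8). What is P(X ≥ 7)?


P(X ≥ 7) = Σ P(X=i) for i=7..9
P(X=7) = 441/33554432
P(X=8) = 63/134217728
P(X=9) = 1/134217728
Sum = 457/33554432

P(X ≥ 7) = 457/33554432 ≈ 0.00%


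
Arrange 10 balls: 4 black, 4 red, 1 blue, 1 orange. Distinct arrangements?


10!/(4!×4!×1!×1!) = 6300

6300


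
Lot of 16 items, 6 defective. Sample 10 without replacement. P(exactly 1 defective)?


Hypergeometric: C(6,1)×C(10,9)/C(16,10)
= 6×10/8008 = 15/2002

P(X=1) = 15/2002 ≈ 0.75%


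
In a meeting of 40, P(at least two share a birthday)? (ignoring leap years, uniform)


P(all different) = Π(365-i)/365 for i=0..39
= 0.108768
P(match) = 1 - 0.108768 = 0.891232

P ≈ 0.8912 ≈ 89.12%


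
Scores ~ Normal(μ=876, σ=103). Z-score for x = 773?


z = (x - μ)/σ = (773 - 876)/103 = -1.0

z = -1.0


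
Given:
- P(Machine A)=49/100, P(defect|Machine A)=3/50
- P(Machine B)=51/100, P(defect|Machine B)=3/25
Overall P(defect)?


P(B) = Σ P(B|Aᵢ)×P(Aᵢ)
  3/50×49/100 = 147/5000
  3/25×51/100 = 153/2500
Sum = 453/5000

P(defect) = 453/5000 ≈ 9.06%


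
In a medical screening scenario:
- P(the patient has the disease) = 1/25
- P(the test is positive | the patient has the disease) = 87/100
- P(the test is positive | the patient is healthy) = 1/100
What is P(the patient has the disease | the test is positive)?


Using Bayes' theorem:
P(A|B) = P(B|A)·P(A) / P(B)

P(the test is positive) = 87/100 × 1/25 + 1/100 × 24/25
= 87/2500 + 6/625 = 111/2500

P(the patient has the disease|the test is positive) = (87/2500) / (111/2500) = 29/37

P(the patient has the disease|the test is positive) = 29/37 ≈ 78.38%


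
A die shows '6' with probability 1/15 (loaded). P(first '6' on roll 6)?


Geometric: P(X=6) = (1-p)^(k-1)×p = (14/15)^5×1/15 = 537824/11390625

P(X=6) = 537824/11390625 ≈ 4.72%


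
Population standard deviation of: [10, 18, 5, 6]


Mean = 39/4
  (10-39/4)²=1/16
  (18-39/4)²=1089/16
  (5-39/4)²=361/16
  (6-39/4)²=225/16
Σ(x-μ)² = 419/4
σ² = (419/4)/4 = 419/16

σ = √(419/16) ≈ 5.1174


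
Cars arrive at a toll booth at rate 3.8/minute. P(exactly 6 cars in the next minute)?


Poisson(λ=3.8): P(X=6) = e^(-λ)×λ^k/k!
= e^(-3.8) × 3.8^6 / 6!
≈ 0.02237077186 × 3010.936384 / 720 ≈ 0.093551

P(X=6) ≈ 0.093551 ≈ 9.36%


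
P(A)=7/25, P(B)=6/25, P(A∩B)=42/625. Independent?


P(A)×P(B) = 42/625
P(A∩B) = 42/625
Equal ✓ → Independent

Yes, independent


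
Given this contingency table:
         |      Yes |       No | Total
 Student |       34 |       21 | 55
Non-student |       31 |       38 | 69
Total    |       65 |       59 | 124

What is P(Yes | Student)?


P(Yes | Student) = 34/(34+21) = 34/55

P(Yes|Student) = 34/55 ≈ 61.82%


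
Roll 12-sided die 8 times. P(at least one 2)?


P(no 2)^8 = (11/12)^8 = 214358881/429981696
P(≥1) = 1 - 214358881/429981696 = 215622815/429981696

P = 215622815/429981696 ≈ 50.15%


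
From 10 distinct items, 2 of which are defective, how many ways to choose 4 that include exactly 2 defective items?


Choose 2 of the 2 defective items and 2 of the other 8 items:
C(2,2)×C(8,2) = 1×28 = 28

28


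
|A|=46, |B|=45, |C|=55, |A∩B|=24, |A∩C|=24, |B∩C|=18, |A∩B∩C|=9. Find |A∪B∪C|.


|A∪B∪C| = 46+45+55-24-24-18+9 = 89

|A∪B∪C| = 89


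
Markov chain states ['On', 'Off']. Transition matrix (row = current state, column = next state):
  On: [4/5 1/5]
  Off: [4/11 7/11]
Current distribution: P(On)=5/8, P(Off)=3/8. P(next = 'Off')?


P(next=Off) = Σᵢ P(now=i)×P(i→Off)
= 5/8×1/5 + 3/8×7/11
= 1/8 + 21/88 = 4/11

P = 4/11 ≈ 0.3636


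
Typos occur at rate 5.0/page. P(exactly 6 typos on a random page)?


Poisson(λ=5.0): P(X=6) = e^(-λ)×λ^k/k!
= e^(-5.0) × 5.0^6 / 6!
≈ 0.006737946999 × 15625 / 720 ≈ 0.146223

P(X=6) ≈ 0.146223 ≈ 14.62%


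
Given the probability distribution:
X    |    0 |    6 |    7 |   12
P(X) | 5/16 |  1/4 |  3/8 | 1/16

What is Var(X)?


E[X] = 39/8
E[X²] = 291/8
Var(X) = E[X²] - (E[X])² = 291/8 - 1521/64 = 807/64

Var(X) = 807/64 ≈ 12.6094


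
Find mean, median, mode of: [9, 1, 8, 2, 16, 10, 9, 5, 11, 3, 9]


Sorted: [1, 2, 3, 5, 8, 9, 9, 9, 10, 11, 16]
Mean = 83/11
Median = 9
Freq: {9: 3, 1: 1, 8: 1, 2: 1, 16: 1, 10: 1, 5: 1, 11: 1, 3: 1}
Mode: [9]

Mean=83/11, Median=9, Mode=9


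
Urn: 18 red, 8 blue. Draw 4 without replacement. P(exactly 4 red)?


Hypergeometric: C(18,4)×C(8,0)/C(26,4)
= 3060×1/14950 = 306/1495

P(X=4) = 306/1495 ≈ 20.47%


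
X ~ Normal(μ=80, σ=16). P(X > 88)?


z = (88-80)/16 = 0.5
P(X > 88) = 1 - P(Z ≤ 0.5) = 1 - 0.6915 = 0.3085

P(X > 88) ≈ 0.3085


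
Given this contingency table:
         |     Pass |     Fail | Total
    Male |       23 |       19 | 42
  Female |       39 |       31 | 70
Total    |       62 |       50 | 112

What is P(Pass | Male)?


P(Pass | Male) = 23/(23+19) = 23/42

P(Pass|Male) = 23/42 ≈ 54.76%


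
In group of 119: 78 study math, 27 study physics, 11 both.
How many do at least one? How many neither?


|A∪B| = 78+27-11 = 94
Neither = 119-94 = 25

At least one: 94; Neither: 25


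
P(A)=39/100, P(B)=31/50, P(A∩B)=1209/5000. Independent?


P(A)×P(B) = 1209/5000
P(A∩B) = 1209/5000
Equal ✓ → Independent

Yes, independent


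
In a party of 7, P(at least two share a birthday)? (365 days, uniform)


P(all different) = Π(365-i)/365 for i=0..6
= 0.943764
P(match) = 1 - 0.943764 = 0.056236

P ≈ 0.0562 ≈ 5.62%


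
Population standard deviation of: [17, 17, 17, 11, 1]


Mean = 63/5
  (17-63/5)²=484/25
  (17-63/5)²=484/25
  (17-63/5)²=484/25
  (11-63/5)²=64/25
  (1-63/5)²=3364/25
Σ(x-μ)² = 976/5
σ² = (976/5)/5 = 976/25

σ = √(976/25) ≈ 6.2482


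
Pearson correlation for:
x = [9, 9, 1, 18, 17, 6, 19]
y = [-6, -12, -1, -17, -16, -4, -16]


n=7, Σx=79, Σy=-72, Σxy=-1069, Σx²=1173, Σy²=998
r = (7×(-1069) - 79×(-72))/√((7×1173 - 79²)(7×998 - (-72)²))
= -1795/√(1970×1802) = -1795/√3549940 ≈ -1795/1884.1284 ≈ -0.9527

r ≈ -0.9527


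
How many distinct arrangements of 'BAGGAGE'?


Letters: 7, freq: {'B': 1, 'A': 2, 'G': 3, 'E': 1}
7!/(1!×2!×3!×1!) = 5040/12 = 420

420


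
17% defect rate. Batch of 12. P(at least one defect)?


P(all good) = (83/100)^12 = 106890007738661124410161/1000000000000000000000000
P(≥1 defect) = 893109992261338875589839/1000000000000000000000000

P = 893109992261338875589839/1000000000000000000000000 ≈ 89.31%


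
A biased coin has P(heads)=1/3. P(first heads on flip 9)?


Geometric: P(X=9) = (1-p)^(k-1)×p = (2/3)^8×1/3 = 256/19683

P(X=9) = 256/19683 ≈ 1.30%


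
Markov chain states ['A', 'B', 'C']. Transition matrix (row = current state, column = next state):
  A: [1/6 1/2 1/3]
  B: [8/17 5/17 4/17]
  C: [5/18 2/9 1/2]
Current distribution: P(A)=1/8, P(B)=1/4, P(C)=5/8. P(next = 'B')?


P(next=B) = Σᵢ P(now=i)×P(i→B)
= 1/8×1/2 + 1/4×5/17 + 5/8×2/9
= 1/16 + 5/68 + 5/36 = 673/2448

P = 673/2448 ≈ 0.2749


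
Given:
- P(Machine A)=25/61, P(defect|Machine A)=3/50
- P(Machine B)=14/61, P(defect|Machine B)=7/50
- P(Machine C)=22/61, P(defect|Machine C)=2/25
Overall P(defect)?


P(B) = Σ P(B|Aᵢ)×P(Aᵢ)
  3/50×25/61 = 3/122
  7/50×14/61 = 49/1525
  2/25×22/61 = 44/1525
Sum = 261/3050

P(defect) = 261/3050 ≈ 8.56%


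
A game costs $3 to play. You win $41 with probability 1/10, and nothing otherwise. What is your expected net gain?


E[gain] = (41-3)×1/10 + (-3)×9/10
= 19/5 - 27/10 = 11/10

Expected net gain = $11/10 ≈ $1.10


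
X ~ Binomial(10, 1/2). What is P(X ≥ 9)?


P(X ≥ 9) = Σ P(X=i) for i=9..10
P(X=9) = 5/512
P(X=10) = 1/1024
Sum = 11/1024

P(X ≥ 9) = 11/1024 ≈ 1.07%


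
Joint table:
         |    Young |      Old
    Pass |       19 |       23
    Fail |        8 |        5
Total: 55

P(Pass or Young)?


P(Pass∨Young) = P(Pass) + P(Young) - P(Pass∧Young)
= (42 + 27 - 19)/55 = 50/55 = 10/11

P = 10/11 ≈ 90.91%


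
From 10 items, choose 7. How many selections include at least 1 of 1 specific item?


Complement: C(10,7) - C(9,7) = 120 - 36 = 84

84


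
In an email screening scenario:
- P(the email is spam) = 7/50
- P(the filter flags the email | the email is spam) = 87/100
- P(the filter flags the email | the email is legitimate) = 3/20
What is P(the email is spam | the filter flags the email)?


Using Bayes' theorem:
P(A|B) = P(B|A)·P(A) / P(B)

P(the filter flags the email) = 87/100 × 7/50 + 3/20 × 43/50
= 609/5000 + 129/1000 = 627/2500

P(the email is spam|the filter flags the email) = (609/5000) / (627/2500) = 203/418

P(the email is spam|the filter flags the email) = 203/418 ≈ 48.56%


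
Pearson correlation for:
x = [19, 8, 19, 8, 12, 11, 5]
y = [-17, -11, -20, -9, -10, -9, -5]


n=7, Σx=82, Σy=-81, Σxy=-1107, Σx²=1140, Σy²=1097
r = (7×(-1107) - 82×(-81))/√((7×1140 - 82²)(7×1097 - (-81)²))
= -1107/√(1256×1118) = -1107/√1404208 ≈ -1107/1184.9928 ≈ -0.9342

r ≈ -0.9342


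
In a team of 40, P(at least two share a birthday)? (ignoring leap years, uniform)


P(all different) = Π(365-i)/365 for i=0..39
= 0.108768
P(match) = 1 - 0.108768 = 0.891232

P ≈ 0.8912 ≈ 89.12%


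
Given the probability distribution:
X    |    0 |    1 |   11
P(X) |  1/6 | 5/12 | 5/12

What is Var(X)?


E[X] = 5
E[X²] = 305/6
Var(X) = E[X²] - (E[X])² = 305/6 - 25 = 155/6

Var(X) = 155/6 ≈ 25.8333


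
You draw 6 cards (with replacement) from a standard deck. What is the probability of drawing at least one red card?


P(not a red card) = 26/52 = 1/2
P(none in 6 draws) = (1/2)^6 = 1/64
P(≥1 red card) = 1 - 1/64 = 63/64

P = 63/64 ≈ 98.44%


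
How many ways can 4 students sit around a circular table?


Circular arrangements of 4 distinct objects: fix one position to break rotational symmetry.
(n-1)! = 3! = 6

6


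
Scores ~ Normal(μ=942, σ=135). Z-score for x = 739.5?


z = (x - μ)/σ = (739.5 - 942)/135 = -1.5

z = -1.5


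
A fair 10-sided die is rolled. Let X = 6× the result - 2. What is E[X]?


E[die] = (1+10)/2 = 11/2
E[X] = 6×11/2 - 2 = 31

E[X] = 31


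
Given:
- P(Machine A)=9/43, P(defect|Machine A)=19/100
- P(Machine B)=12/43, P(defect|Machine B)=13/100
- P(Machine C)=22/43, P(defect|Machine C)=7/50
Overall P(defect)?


P(B) = Σ P(B|Aᵢ)×P(Aᵢ)
  19/100×9/43 = 171/4300
  13/100×12/43 = 39/1075
  7/50×22/43 = 77/1075
Sum = 127/860

P(defect) = 127/860 ≈ 14.77%


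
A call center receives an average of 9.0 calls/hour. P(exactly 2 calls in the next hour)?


Poisson(λ=9.0): P(X=2) = e^(-λ)×λ^k/k!
= e^(-9.0) × 9.0^2 / 2!
≈ 0.0001234098041 × 81 / 2 ≈ 0.004998

P(X=2) ≈ 0.004998 ≈ 0.50%


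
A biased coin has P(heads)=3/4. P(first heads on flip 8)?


Geometric: P(X=8) = (1-p)^(k-1)×p = (1/4)^7×3/4 = 3/65536

P(X=8) = 3/65536 ≈ 0.00%


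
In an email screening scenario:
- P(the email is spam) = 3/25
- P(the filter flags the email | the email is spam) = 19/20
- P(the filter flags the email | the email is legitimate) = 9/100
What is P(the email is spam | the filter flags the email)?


Using Bayes' theorem:
P(A|B) = P(B|A)·P(A) / P(B)

P(the filter flags the email) = 19/20 × 3/25 + 9/100 × 22/25
= 57/500 + 99/1250 = 483/2500

P(the email is spam|the filter flags the email) = (57/500) / (483/2500) = 95/161

P(the email is spam|the filter flags the email) = 95/161 ≈ 59.01%


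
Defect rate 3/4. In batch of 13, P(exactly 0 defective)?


Binomial: P(X=0) = C(13,0)×p^0×(1-p)^13
= 1 × 1 × 1/67108864 = 1/67108864

P(X=0) = 1/67108864 ≈ 0.00%


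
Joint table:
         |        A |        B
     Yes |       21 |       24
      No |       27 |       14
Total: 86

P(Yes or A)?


P(Yes∨A) = P(Yes) + P(A) - P(Yes∧A)
= (45 + 48 - 21)/86 = 72/86 = 36/43

P = 36/43 ≈ 83.72%


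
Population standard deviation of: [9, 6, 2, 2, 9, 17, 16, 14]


Mean = 75/8
  (9-75/8)²=9/64
  (6-75/8)²=729/64
  (2-75/8)²=3481/64
  (2-75/8)²=3481/64
  (9-75/8)²=9/64
  (17-75/8)²=3721/64
  (16-75/8)²=2809/64
  (14-75/8)²=1369/64
Σ(x-μ)² = 1951/8
σ² = (1951/8)/8 = 1951/64

σ = √(1951/64) ≈ 5.5213


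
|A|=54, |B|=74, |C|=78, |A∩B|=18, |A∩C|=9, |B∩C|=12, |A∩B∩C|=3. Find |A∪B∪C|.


|A∪B∪C| = 54+74+78-18-9-12+3 = 170

|A∪B∪C| = 170


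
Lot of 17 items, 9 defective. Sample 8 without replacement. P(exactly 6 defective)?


Hypergeometric: C(9,6)×C(8,2)/C(17,8)
= 84×28/24310 = 1176/12155

P(X=6) = 1176/12155 ≈ 9.68%


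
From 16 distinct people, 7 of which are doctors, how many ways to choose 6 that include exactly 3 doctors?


Choose 3 of the 7 doctors and 3 of the other 9 people:
C(7,3)×C(9,3) = 35×84 = 2940

2940


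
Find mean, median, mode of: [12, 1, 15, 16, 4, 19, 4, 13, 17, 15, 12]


Sorted: [1, 4, 4, 12, 12, 13, 15, 15, 16, 17, 19]
Mean = 128/11
Median = 13
Freq: {12: 2, 1: 1, 15: 2, 16: 1, 4: 2, 19: 1, 13: 1, 17: 1}
Mode: [4, 12, 15]

Mean=128/11, Median=13, Mode=[4, 12, 15]


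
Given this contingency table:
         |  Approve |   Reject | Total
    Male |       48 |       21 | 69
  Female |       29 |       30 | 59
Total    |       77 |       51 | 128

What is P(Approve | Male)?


P(Approve | Male) = 48/(48+21) = 48/69 = 16/23

P(Approve|Male) = 16/23 ≈ 69.57%


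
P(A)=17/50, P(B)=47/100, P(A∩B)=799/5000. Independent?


P(A)×P(B) = 799/5000
P(A∩B) = 799/5000
Equal ✓ → Independent

Yes, independent


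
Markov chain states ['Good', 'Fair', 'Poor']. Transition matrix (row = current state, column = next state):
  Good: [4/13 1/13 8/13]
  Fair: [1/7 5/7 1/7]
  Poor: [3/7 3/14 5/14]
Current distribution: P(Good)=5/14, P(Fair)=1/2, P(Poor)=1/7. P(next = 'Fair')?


P(next=Fair) = Σᵢ P(now=i)×P(i→Fair)
= 5/14×1/13 + 1/2×5/7 + 1/7×3/14
= 5/182 + 5/14 + 3/98 = 529/1274

P = 529/1274 ≈ 0.4152


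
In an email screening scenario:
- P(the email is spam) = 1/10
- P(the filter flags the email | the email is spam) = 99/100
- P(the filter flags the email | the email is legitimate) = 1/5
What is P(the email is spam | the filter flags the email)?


Using Bayes' theorem:
P(A|B) = P(B|A)·P(A) / P(B)

P(the filter flags the email) = 99/100 × 1/10 + 1/5 × 9/10
= 99/1000 + 9/50 = 279/1000

P(the email is spam|the filter flags the email) = (99/1000) / (279/1000) = 11/31

P(the email is spam|the filter flags the email) = 11/31 ≈ 35.48%


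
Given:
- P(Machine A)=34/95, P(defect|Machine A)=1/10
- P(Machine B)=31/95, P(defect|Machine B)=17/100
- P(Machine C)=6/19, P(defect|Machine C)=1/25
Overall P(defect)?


P(B) = Σ P(B|Aᵢ)×P(Aᵢ)
  1/10×34/95 = 17/475
  17/100×31/95 = 527/9500
  1/25×6/19 = 6/475
Sum = 987/9500

P(defect) = 987/9500 ≈ 10.39%


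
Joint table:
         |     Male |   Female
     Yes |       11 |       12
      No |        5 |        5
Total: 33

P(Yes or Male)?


P(Yes∨Male) = P(Yes) + P(Male) - P(Yes∧Male)
= (23 + 16 - 11)/33 = 28/33

P = 28/33 ≈ 84.85%


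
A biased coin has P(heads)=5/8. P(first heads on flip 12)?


Geometric: P(X=12) = (1-p)^(k-1)×p = (3/8)^11×5/8 = 885735/68719476736

P(X=12) = 885735/68719476736 ≈ 0.00%


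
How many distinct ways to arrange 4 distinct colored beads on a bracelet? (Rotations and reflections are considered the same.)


Free circular arrangements: rotations and reflections both identified.
(n-1)!/2 = 3!/2 = 6/2 = 3

3


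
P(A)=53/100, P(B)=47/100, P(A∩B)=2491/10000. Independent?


P(A)×P(B) = 2491/10000
P(A∩B) = 2491/10000
Equal ✓ → Independent

Yes, independent


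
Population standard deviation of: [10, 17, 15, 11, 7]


Mean = 60/5 = 12
  (10-12)²=4
  (17-12)²=25
  (15-12)²=9
  (11-12)²=1
  (7-12)²=25
Σ(x-μ)² = 64
σ² = 64/5

σ = √(64/5) ≈ 3.5777


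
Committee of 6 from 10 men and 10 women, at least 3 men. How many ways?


Count by #men:
  3M,3W: C(10,3)×C(10,3)=14400
  4M,2W: C(10,4)×C(10,2)=9450
  5M,1W: C(10,5)×C(10,1)=2520
  6M,0W: C(10,6)×C(10,0)=210
Total = 26580

26580


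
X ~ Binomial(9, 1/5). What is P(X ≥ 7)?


P(X ≥ 7) = Σ P(X=i) for i=7..9
P(X=7) = 576/1953125
P(X=8) = 36/1953125
P(X=9) = 1/1953125
Sum = 613/1953125

P(X ≥ 7) = 613/1953125 ≈ 0.03%


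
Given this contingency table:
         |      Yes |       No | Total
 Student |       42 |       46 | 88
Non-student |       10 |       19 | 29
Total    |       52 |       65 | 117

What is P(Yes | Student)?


P(Yes | Student) = 42/(42+46) = 42/88 = 21/44

P(Yes|Student) = 21/44 ≈ 47.73%


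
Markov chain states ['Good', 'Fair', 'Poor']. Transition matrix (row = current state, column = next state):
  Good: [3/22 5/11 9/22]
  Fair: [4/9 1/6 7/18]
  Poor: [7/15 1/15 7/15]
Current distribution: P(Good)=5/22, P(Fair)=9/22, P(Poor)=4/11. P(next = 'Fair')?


P(next=Fair) = Σᵢ P(now=i)×P(i→Fair)
= 5/22×5/11 + 9/22×1/6 + 4/11×1/15
= 25/242 + 3/44 + 4/165 = 1421/7260

P = 1421/7260 ≈ 0.1957


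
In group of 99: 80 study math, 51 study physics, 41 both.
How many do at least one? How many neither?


|A∪B| = 80+51-41 = 90
Neither = 99-90 = 9

At least one: 90; Neither: 9


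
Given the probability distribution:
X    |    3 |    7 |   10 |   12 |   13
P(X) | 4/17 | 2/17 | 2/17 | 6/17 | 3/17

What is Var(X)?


E[X] = 157/17
E[X²] = 1705/17
Var(X) = E[X²] - (E[X])² = 1705/17 - 24649/289 = 4336/289

Var(X) = 4336/289 ≈ 15.0035


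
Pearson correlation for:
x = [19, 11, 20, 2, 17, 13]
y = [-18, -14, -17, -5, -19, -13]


n=6, Σx=82, Σy=-86, Σxy=-1338, Σx²=1344, Σy²=1364
r = (6×(-1338) - 82×(-86))/√((6×1344 - 82²)(6×1364 - (-86)²))
= -976/√(1340×788) = -976/√1055920 ≈ -976/1027.5797 ≈ -0.9498

r ≈ -0.9498


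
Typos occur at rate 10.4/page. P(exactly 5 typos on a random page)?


Poisson(λ=10.4): P(X=5) = e^(-λ)×λ^k/k!
= e^(-10.4) × 10.4^5 / 5!
≈ 3.043248301e-05 × 121665.29024 / 120 ≈ 0.030855

P(X=5) ≈ 0.030855 ≈ 3.09%


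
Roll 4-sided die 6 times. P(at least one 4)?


P(no 4)^6 = (3/4)^6 = 729/4096
P(≥1) = 1 - 729/4096 = 3367/4096

P = 3367/4096 ≈ 82.20%


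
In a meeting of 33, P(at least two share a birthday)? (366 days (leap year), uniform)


P(all different) = Π(366-i)/366 for i=0..32
= 0.225976
P(match) = 1 - 0.225976 = 0.774024

P ≈ 0.7740 ≈ 77.40%


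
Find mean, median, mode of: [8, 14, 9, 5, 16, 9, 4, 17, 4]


Sorted: [4, 4, 5, 8, 9, 9, 14, 16, 17]
Mean = 86/9
Median = 9
Freq: {8: 1, 14: 1, 9: 2, 5: 1, 16: 1, 4: 2, 17: 1}
Mode: [4, 9]

Mean=86/9, Median=9, Mode=[4, 9]


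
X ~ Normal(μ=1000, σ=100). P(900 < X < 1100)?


z₁=(900-1000)/100=-1.0, z₂=(1100-1000)/100=1.0
P = Φ(1.0) - Φ(-1.0) = 0.841345 - 0.158655 = 0.682690 ≈ 0.6827

P(900 < X < 1100) ≈ 0.6827


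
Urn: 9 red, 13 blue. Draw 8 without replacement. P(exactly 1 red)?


Hypergeometric: C(9,1)×C(13,7)/C(22,8)
= 9×1716/319770 = 78/1615

P(X=1) = 78/1615 ≈ 4.83%


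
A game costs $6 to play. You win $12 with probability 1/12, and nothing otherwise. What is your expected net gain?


E[gain] = (12-6)×1/12 + (-6)×11/12
= 1/2 - 11/2 = -5

Expected net gain = $-5 ≈ $-5.00


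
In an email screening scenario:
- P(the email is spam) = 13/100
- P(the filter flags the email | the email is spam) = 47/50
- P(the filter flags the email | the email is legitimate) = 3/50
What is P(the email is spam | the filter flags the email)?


Using Bayes' theorem:
P(A|B) = P(B|A)·P(A) / P(B)

P(the filter flags the email) = 47/50 × 13/100 + 3/50 × 87/100
= 611/5000 + 261/5000 = 109/625

P(the email is spam|the filter flags the email) = (611/5000) / (109/625) = 611/872

P(the email is spam|the filter flags the email) = 611/872 ≈ 70.07%


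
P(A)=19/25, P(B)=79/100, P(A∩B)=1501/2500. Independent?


P(A)×P(B) = 1501/2500
P(A∩B) = 1501/2500
Equal ✓ → Independent

Yes, independent


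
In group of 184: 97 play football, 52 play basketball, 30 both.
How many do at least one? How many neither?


|A∪B| = 97+52-30 = 119
Neither = 184-119 = 65

At least one: 119; Neither: 65


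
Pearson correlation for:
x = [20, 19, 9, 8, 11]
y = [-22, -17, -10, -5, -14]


n=5, Σx=67, Σy=-68, Σxy=-1047, Σx²=1027, Σy²=1094
r = (5×(-1047) - 67×(-68))/√((5×1027 - 67²)(5×1094 - (-68)²))
= -679/√(646×846) = -679/√546516 ≈ -679/739.2672 ≈ -0.9185

r ≈ -0.9185


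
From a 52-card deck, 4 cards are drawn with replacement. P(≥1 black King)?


P(not a black King) = 50/52 = 25/26
P(none in 4 draws) = (25/26)^4 = 390625/456976
P(≥1 black King) = 1 - 390625/456976 = 66351/456976

P = 66351/456976 ≈ 14.52%


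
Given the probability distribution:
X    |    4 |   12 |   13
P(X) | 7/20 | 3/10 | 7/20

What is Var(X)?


E[X] = 191/20
E[X²] = 2159/20
Var(X) = E[X²] - (E[X])² = 2159/20 - 36481/400 = 6699/400

Var(X) = 6699/400 ≈ 16.7475


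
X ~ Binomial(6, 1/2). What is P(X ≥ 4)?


P(X ≥ 4) = Σ P(X=i) for i=4..6
P(X=4) = 15/64
P(X=5) = 3/32
P(X=6) = 1/64
Sum = 11/32

P(X ≥ 4) = 11/32 ≈ 34.38%


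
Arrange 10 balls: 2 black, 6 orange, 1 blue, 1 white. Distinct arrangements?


10!/(2!×6!×1!×1!) = 2520

2520


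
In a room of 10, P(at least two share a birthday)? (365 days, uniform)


P(all different) = Π(365-i)/365 for i=0..9
= 0.883052
P(match) = 1 - 0.883052 = 0.116948

P ≈ 0.1169 ≈ 11.69%


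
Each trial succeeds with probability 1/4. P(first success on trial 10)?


Geometric: P(X=10) = (1-p)^(k-1)×p = (3/4)^9×1/4 = 19683/1048576

P(X=10) = 19683/1048576 ≈ 1.88%


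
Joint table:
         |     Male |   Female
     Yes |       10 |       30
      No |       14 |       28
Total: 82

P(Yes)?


P(Yes) = (10+30)/82 = 40/82 = 20/41

P(Yes) = 20/41 ≈ 48.78%


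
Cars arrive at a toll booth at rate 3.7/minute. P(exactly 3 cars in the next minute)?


Poisson(λ=3.7): P(X=3) = e^(-λ)×λ^k/k!
= e^(-3.7) × 3.7^3 / 3!
≈ 0.02472352647 × 50.653 / 6 ≈ 0.208720

P(X=3) ≈ 0.208720 ≈ 20.87%


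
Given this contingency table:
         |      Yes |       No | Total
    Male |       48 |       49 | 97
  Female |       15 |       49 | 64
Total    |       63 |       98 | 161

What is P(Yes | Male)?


P(Yes | Male) = 48/(48+49) = 48/97

P(Yes|Male) = 48/97 ≈ 49.48%


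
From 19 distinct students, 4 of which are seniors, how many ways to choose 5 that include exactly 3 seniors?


Choose 3 of the 4 seniors and 2 of the other 15 students:
C(4,3)×C(15,2) = 4×105 = 420

420


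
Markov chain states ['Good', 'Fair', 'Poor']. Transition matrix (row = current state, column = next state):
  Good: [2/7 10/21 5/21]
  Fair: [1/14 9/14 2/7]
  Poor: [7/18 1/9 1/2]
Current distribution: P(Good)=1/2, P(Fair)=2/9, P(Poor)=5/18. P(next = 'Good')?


P(next=Good) = Σᵢ P(now=i)×P(i→Good)
= 1/2×2/7 + 2/9×1/14 + 5/18×7/18
= 1/7 + 1/63 + 35/324 = 605/2268

P = 605/2268 ≈ 0.2668


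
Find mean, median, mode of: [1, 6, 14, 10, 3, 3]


Sorted: [1, 3, 3, 6, 10, 14]
Mean = 37/6
Median = 9/2
Freq: {1: 1, 6: 1, 14: 1, 10: 1, 3: 2}
Mode: [3]

Mean=37/6, Median=9/2, Mode=3


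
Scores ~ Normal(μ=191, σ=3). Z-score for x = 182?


z = (x - μ)/σ = (182 - 191)/3 = -3.0

z = -3.0


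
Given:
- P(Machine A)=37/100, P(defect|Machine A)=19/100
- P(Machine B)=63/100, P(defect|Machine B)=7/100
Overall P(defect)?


P(B) = Σ P(B|Aᵢ)×P(Aᵢ)
  19/100×37/100 = 703/10000
  7/100×63/100 = 441/10000
Sum = 143/1250

P(defect) = 143/1250 ≈ 11.44%


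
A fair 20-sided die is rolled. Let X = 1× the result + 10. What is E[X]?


E[die] = (1+20)/2 = 21/2
E[X] = 1×21/2 + 10 = 41/2

E[X] = 41/2


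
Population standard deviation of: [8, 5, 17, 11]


Mean = 41/4
  (8-41/4)²=81/16
  (5-41/4)²=441/16
  (17-41/4)²=729/16
  (11-41/4)²=9/16
Σ(x-μ)² = 315/4
σ² = (315/4)/4 = 315/16

σ = √(315/16) ≈ 4.4371


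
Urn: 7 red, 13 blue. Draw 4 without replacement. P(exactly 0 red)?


Hypergeometric: C(7,0)×C(13,4)/C(20,4)
= 1×715/4845 = 143/969

P(X=0) = 143/969 ≈ 14.76%


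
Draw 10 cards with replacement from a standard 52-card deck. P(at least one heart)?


P(not a heart) = 39/52 = 3/4
P(none in 10 draws) = (3/4)^10 = 59049/1048576
P(≥1 heart) = 1 - 59049/1048576 = 989527/1048576

P = 989527/1048576 ≈ 94.37%


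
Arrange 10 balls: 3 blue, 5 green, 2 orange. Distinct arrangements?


10!/(3!×5!×2!) = 2520

2520


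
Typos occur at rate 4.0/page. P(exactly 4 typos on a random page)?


Poisson(λ=4.0): P(X=4) = e^(-λ)×λ^k/k!
= e^(-4.0) × 4.0^4 / 4!
≈ 0.01831563889 × 256 / 24 ≈ 0.195367

P(X=4) ≈ 0.195367 ≈ 19.54%


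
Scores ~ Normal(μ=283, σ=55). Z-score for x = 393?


z = (x - μ)/σ = (393 - 283)/55 = 2.0

z = 2.0


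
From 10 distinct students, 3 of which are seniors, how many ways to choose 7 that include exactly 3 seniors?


Choose 3 of the 3 seniors and 4 of the other 7 students:
C(3,3)×C(7,4) = 1×35 = 35

35


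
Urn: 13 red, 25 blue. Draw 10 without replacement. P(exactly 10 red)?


Hypergeometric: C(13,10)×C(25,0)/C(38,10)
= 286×1/472733756 = 13/21487898

P(X=10) = 13/21487898 ≈ 0.00%


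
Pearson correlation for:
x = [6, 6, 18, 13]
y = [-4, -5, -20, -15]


n=4, Σx=43, Σy=-44, Σxy=-609, Σx²=565, Σy²=666
r = (4×(-609) - 43×(-44))/√((4×565 - 43²)(4×666 - (-44)²))
= -544/√(411×728) = -544/√299208 ≈ -544/546.9991 ≈ -0.9945

r ≈ -0.9945


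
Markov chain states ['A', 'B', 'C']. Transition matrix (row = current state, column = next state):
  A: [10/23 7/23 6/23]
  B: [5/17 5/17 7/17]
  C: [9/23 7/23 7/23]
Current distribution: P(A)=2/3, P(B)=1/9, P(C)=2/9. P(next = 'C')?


P(next=C) = Σᵢ P(now=i)×P(i→C)
= 2/3×6/23 + 1/9×7/17 + 2/9×7/23
= 4/23 + 7/153 + 14/207 = 337/1173

P = 337/1173 ≈ 0.2873


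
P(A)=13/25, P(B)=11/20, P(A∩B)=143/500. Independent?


P(A)×P(B) = 143/500
P(A∩B) = 143/500
Equal ✓ → Independent

Yes, independent


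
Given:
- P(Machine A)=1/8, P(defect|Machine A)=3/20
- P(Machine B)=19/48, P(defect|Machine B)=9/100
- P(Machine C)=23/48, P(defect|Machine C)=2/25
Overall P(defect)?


P(B) = Σ P(B|Aᵢ)×P(Aᵢ)
  3/20×1/8 = 3/160
  9/100×19/48 = 57/1600
  2/25×23/48 = 23/600
Sum = 89/960

P(defect) = 89/960 ≈ 9.27%


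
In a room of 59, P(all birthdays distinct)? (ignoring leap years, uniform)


P(all different) = Π(365-i)/365 for i=0..58
= (365/365)×(364/365)×...×(307/365)
= 0.007011

P ≈ 0.0070 ≈ 0.70%


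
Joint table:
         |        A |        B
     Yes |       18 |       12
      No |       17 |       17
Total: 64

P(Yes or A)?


P(Yes∨A) = P(Yes) + P(A) - P(Yes∧A)
= (30 + 35 - 18)/64 = 47/64

P = 47/64 ≈ 73.44%


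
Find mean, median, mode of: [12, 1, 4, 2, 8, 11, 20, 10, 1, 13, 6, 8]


Sorted: [1, 1, 2, 4, 6, 8, 8, 10, 11, 12, 13, 20]
Mean = 96/12 = 8
Median = 8
Freq: {12: 1, 1: 2, 4: 1, 2: 1, 8: 2, 11: 1, 20: 1, 10: 1, 13: 1, 6: 1}
Mode: [1, 8]

Mean=8, Median=8, Mode=[1, 8]


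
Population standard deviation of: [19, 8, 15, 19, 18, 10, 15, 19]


Mean = 123/8
  (19-123/8)²=841/64
  (8-123/8)²=3481/64
  (15-123/8)²=9/64
  (19-123/8)²=841/64
  (18-123/8)²=441/64
  (10-123/8)²=1849/64
  (15-123/8)²=9/64
  (19-123/8)²=841/64
Σ(x-μ)² = 1039/8
σ² = (1039/8)/8 = 1039/64

σ = √(1039/64) ≈ 4.0292


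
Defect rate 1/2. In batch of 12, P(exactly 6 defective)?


Binomial: P(X=6) = C(12,6)×p^6×(1-p)^6
= 924 × 1/64 × 1/64 = 231/1024

P(X=6) = 231/1024 ≈ 22.56%


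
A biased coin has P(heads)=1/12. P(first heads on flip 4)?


Geometric: P(X=4) = (1-p)^(k-1)×p = (11/12)^3×1/12 = 1331/20736

P(X=4) = 1331/20736 ≈ 6.42%


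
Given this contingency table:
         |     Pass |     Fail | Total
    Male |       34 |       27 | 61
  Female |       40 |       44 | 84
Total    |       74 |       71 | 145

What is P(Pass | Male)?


P(Pass | Male) = 34/(34+27) = 34/61

P(Pass|Male) = 34/61 ≈ 55.74%


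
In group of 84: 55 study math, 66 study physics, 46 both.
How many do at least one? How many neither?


|A∪B| = 55+66-46 = 75
Neither = 84-75 = 9

At least one: 75; Neither: 9


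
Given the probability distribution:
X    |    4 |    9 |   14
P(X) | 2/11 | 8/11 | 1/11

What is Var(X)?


E[X] = 94/11
E[X²] = 876/11
Var(X) = E[X²] - (E[X])² = 876/11 - 8836/121 = 800/121

Var(X) = 800/121 ≈ 6.6116


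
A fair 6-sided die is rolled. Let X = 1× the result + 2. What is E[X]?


E[die] = (1+6)/2 = 7/2
E[X] = 1×7/2 + 2 = 11/2

E[X] = 11/2


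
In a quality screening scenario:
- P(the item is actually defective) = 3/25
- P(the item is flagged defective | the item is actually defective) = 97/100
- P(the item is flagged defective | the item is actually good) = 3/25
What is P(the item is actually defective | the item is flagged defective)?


Using Bayes' theorem:
P(A|B) = P(B|A)·P(A) / P(B)

P(the item is flagged defective) = 97/100 × 3/25 + 3/25 × 22/25
= 291/2500 + 66/625 = 111/500

P(the item is actually defective|the item is flagged defective) = (291/2500) / (111/500) = 97/185

P(the item is actually defective|the item is flagged defective) = 97/185 ≈ 52.43%


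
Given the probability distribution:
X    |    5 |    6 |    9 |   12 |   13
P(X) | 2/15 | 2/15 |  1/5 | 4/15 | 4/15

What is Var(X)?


E[X] = 149/15
E[X²] = 539/5
Var(X) = E[X²] - (E[X])² = 539/5 - 22201/225 = 2054/225

Var(X) = 2054/225 ≈ 9.1289


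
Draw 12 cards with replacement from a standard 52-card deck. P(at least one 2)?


P(not a 2) = 48/52 = 12/13
P(none in 12 draws) = (12/13)^12 = 8916100448256/23298085122481
P(≥1 2) = 1 - 8916100448256/23298085122481 = 14381984674225/23298085122481

P = 14381984674225/23298085122481 ≈ 61.73%


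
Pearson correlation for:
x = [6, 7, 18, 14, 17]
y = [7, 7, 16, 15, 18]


n=5, Σx=62, Σy=63, Σxy=895, Σx²=894, Σy²=903
r = (5×895 - 62×63)/√((5×894 - 62²)(5×903 - 63²))
= 569/√(626×546) = 569/√341796 ≈ 569/584.6332 ≈ 0.9733

r ≈ 0.9733


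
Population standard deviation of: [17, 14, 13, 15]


Mean = 59/4
  (17-59/4)²=81/16
  (14-59/4)²=9/16
  (13-59/4)²=49/16
  (15-59/4)²=1/16
Σ(x-μ)² = 35/4
σ² = (35/4)/4 = 35/16

σ = √(35/16) ≈ 1.4790


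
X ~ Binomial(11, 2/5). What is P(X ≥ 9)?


P(X ≥ 9) = Σ P(X=i) for i=9..11
P(X=9) = 50688/9765625
P(X=10) = 33792/48828125
P(X=11) = 2048/48828125
Sum = 57856/9765625

P(X ≥ 9) = 57856/9765625 ≈ 0.59%
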